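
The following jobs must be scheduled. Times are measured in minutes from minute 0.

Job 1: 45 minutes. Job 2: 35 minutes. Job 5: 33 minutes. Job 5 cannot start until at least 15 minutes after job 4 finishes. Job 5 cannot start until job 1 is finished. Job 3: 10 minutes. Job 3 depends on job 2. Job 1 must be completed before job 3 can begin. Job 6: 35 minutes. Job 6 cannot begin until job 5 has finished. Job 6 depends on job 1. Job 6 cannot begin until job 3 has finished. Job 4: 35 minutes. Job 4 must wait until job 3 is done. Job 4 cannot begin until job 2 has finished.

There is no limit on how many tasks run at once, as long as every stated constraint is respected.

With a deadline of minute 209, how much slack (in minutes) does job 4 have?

36

Nothing blocks job 2, so it runs from minute 0 to minute 35.
Nothing blocks job 1, so it runs from minute 0 to minute 45.
Job 3 needs all of job 2 (finishes minute 35); job 1 (finishes minute 45). That puts its earliest start at minute 45; it finishes at 45 + 10 = minute 55.
For job 4: job 3 (finishes minute 55); job 2 (finishes minute 35). Taking the maximum gives a start of minute 55, and it finishes at 55 + 35 = minute 90.

Working backward from the deadline:
Job 6 has no dependents, so it just needs to finish by minute 209. Starting by 209 − 35 = minute 174 achieves that.
Job 5 feeds into job 6 (must start by minute 174); so job 5 must finish by minute 174 and therefore start by minute 141.
Job 4 has to be done before job 5 (must start by minute 141, minus 15-minute gap → minute 126). That means finishing by minute 126, i.e. starting by 126 − 35 = minute 91.
So job 4 can start as early as minute 55 and as late as minute 91, giving 91 − 55 = 36 minutes of slack.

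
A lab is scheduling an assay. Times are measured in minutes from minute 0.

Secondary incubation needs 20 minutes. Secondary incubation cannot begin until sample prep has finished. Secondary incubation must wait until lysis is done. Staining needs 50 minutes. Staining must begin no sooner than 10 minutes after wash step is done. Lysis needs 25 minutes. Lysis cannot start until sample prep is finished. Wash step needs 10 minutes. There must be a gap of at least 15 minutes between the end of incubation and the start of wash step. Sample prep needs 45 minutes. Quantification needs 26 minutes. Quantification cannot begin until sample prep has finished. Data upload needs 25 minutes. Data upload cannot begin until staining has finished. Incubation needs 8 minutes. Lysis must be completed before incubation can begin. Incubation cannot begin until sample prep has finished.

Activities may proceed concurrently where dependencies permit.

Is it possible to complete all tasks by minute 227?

Sample prep can start immediately at minute 0; it finishes at minute 45.
Quantification waits on sample prep (finishes minute 45), so it starts at minute 45 and finishes at 45 + 26 = minute 71.
After sample prep (finishes minute 45), lysis can start at minute 45 and finishes at minute 70.
For secondary incubation: sample prep (finishes minute 45); lysis (finishes minute 70). Taking the maximum gives a start of minute 70, and it finishes at 70 + 20 = minute 90.
Incubation needs all of lysis (finishes minute 70); sample prep (finishes minute 45). That puts its earliest start at minute 70; it finishes at 70 + 8 = minute 78.
After incubation (finishes minute 78, plus 15-minute gap → minute 93), wash step can start at minute 93 and finishes at minute 103.
Staining cannot begin until wash step (finishes minute 103, plus 10-minute gap → minute 113). It runs from minute 113 to 113 + 50 = minute 163.
Data upload waits on staining (finishes minute 163), so it starts at minute 163 and finishes at 163 + 25 = minute 188.
Every task is finished by minute 188, which is no later than the deadline of 227, so the schedule is feasible.

Yes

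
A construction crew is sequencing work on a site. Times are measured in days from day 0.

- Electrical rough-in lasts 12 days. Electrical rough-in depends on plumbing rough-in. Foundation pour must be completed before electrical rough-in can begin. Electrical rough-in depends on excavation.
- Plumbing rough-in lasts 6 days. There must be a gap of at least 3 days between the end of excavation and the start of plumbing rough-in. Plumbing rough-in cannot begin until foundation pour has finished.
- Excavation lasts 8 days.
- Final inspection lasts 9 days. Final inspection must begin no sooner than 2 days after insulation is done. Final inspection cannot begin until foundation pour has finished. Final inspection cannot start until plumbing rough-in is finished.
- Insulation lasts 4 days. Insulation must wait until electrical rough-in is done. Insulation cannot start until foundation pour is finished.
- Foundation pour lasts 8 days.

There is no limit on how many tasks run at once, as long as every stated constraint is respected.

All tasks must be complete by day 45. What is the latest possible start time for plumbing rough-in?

To finish by day 45, final inspection (duration 9) must start no later than day 36.
Since final inspection (must start by day 36, minus 2-day gap → day 34) depends on it, insulation must finish by day 34. Backing off its 4-day duration gives a latest start of day 30.
Electrical rough-in must finish before insulation (must start by day 30). With a 12-day duration, electrical rough-in must start by 30 − 12 = day 18.
Plumbing rough-in feeds electrical rough-in (must start by day 18); final inspection (must start by day 36). Taking the minimum, plumbing rough-in must finish by day 18 and start by 18 − 6 = day 12.

12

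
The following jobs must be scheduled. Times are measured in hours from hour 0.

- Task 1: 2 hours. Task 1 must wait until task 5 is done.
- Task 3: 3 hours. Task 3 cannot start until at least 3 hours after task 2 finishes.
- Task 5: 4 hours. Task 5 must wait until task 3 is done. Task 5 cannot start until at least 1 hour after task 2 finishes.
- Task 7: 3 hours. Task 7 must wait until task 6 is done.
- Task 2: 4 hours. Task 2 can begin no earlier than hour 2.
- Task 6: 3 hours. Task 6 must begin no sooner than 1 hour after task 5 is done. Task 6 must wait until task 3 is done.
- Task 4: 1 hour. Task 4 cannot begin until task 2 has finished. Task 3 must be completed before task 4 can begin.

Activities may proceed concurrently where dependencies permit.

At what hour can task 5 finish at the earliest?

After its own release at hour 2, task 2 can start at hour 2 and finishes at hour 6.
Task 3 cannot begin until task 2 (finishes hour 6, plus 3-hour gap → hour 9). It runs from hour 9 to 9 + 3 = hour 12.
Task 5 has to wait for task 3 (finishes hour 12); task 2 (finishes hour 6, plus 1-hour gap → hour 7). The latest of these is hour 12, so task 5 runs hour 12 to 12 + 4 = hour 16.

16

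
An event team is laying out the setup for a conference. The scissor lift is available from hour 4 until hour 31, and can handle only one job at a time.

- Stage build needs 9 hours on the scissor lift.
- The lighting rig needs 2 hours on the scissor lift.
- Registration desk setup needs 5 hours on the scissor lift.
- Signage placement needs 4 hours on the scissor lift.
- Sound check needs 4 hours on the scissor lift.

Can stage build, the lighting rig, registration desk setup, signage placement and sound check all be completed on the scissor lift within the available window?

The scissor lift window is 31 − 4 = 27 hours.
Running back to back, the jobs need 9 + 2 + 5 + 4 + 4 = 24 hours on the scissor lift.
Since 24 ≤ 27, they fit within the window.

Yes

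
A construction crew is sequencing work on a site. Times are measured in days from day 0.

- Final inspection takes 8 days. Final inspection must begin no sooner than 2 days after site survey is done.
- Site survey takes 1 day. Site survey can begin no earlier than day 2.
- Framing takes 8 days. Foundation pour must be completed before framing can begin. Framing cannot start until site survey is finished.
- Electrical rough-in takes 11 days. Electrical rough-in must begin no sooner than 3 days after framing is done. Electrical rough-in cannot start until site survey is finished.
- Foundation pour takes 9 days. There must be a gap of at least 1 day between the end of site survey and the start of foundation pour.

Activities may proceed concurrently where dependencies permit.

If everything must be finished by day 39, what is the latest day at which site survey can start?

Electrical rough-in has no dependents, so it just needs to finish by day 39. Starting by 39 − 11 = day 28 achieves that.
Framing must finish before electrical rough-in (must start by day 28, minus 3-day gap → day 25). With an 8-day duration, framing must start by 25 − 8 = day 17.
Since framing (must start by day 17) depends on it, foundation pour must finish by day 17. Backing off its 9-day duration gives a latest start of day 8.
Final inspection has no dependents, so it just needs to finish by day 39. Starting by 39 − 8 = day 31 achieves that.
Site survey has several dependents: foundation pour (must start by day 8, minus 1-day gap → day 7); framing (must start by day 17); electrical rough-in (must start by day 28); final inspection (must start by day 31, minus 2-day gap → day 29). The earliest of those limits is day 7, so site survey must start by 7 − 1 = day 6.

6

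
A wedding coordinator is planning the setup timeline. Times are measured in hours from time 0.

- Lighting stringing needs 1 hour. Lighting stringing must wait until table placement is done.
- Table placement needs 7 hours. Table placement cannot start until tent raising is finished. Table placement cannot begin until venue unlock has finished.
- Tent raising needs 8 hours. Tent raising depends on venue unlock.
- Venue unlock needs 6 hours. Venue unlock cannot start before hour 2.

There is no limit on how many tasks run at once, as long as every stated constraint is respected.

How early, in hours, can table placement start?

After its own release at hour 2, venue unlock can start at hour 2 and finishes at hour 8.
Tent raising waits on venue unlock (finishes hour 8), so it starts at hour 8 and finishes at 8 + 8 = hour 16.
Table placement waits on tent raising (finishes hour 16); venue unlock (finishes hour 8). The latest of these is hour 16, which is the earliest table placement can start.

16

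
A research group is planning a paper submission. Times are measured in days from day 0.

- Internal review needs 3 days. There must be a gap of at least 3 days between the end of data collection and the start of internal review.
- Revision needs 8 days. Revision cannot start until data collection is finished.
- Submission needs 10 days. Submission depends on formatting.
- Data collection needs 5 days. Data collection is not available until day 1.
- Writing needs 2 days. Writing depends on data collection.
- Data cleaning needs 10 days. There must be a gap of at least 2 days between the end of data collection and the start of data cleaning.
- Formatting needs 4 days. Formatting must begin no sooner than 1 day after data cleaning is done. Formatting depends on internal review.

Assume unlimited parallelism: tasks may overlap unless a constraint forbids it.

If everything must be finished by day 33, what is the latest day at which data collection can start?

To finish by day 33, submission (duration 10) must start no later than day 23.
Since submission (must start by day 23) depends on it, formatting must finish by day 23. Backing off its 4-day duration gives a latest start of day 19.
Since formatting (must start by day 19, minus 1-day gap → day 18) depends on it, data cleaning must finish by day 18. Backing off its 10-day duration gives a latest start of day 8.
Nothing follows writing; the deadline of day 33 is its only limit. It must start by 33 − 2 = day 31.
Internal review has to be done before formatting (must start by day 19). That means finishing by day 19, i.e. starting by 19 − 3 = day 16.
Revision has no dependents, so it just needs to finish by day 33. Starting by 33 − 8 = day 25 achieves that.
Data collection must finish in time for data cleaning (must start by day 8, minus 2-day gap → day 6); writing (must start by day 31); internal review (must start by day 16, minus 3-day gap → day 13); revision (must start by day 25). The tightest is day 6, so data collection must start by 6 − 5 = day 1.

1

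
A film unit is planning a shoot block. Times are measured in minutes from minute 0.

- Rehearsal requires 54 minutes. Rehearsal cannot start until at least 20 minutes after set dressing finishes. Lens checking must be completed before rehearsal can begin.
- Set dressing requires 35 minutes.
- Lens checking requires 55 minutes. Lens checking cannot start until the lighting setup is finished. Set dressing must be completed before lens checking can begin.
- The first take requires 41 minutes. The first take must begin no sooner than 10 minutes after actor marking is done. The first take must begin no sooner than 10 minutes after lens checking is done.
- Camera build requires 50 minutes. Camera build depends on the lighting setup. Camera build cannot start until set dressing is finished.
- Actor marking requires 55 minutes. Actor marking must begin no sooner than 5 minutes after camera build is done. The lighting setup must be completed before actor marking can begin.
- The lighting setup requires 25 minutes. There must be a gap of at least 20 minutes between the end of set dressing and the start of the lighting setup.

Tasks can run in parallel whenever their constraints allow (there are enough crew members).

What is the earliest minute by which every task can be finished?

Set dressing can start immediately at minute 0; it finishes at minute 35.
The lighting setup waits on set dressing (finishes minute 35, plus 20-minute gap → minute 55), so it starts at minute 55 and finishes at 55 + 25 = minute 80.
For lens checking: the lighting setup (finishes minute 80); set dressing (finishes minute 35). Taking the maximum gives a start of minute 80, and it finishes at 80 + 55 = minute 135.
Rehearsal cannot start until set dressing (finishes minute 35, plus 20-minute gap → minute 55); lens checking (finishes minute 135). The controlling bound is minute 135, so rehearsal finishes at 135 + 54 = minute 189.
Camera build cannot start until the lighting setup (finishes minute 80); set dressing (finishes minute 35). The controlling bound is minute 80, so camera build finishes at 80 + 50 = minute 130.
Actor marking cannot start until camera build (finishes minute 130, plus 5-minute gap → minute 135); the lighting setup (finishes minute 80). The controlling bound is minute 135, so actor marking finishes at 135 + 55 = minute 190.
The first take has to wait for actor marking (finishes minute 190, plus 10-minute gap → minute 200); lens checking (finishes minute 135, plus 10-minute gap → minute 145). The latest of these is minute 200, so the first take runs minute 200 to 200 + 41 = minute 241.
All tasks are finished once the last one completes. Finish times: Set dressing at 35, The lighting setup at 80, Camera build at 130, Lens checking at 135, Actor marking at 190, Rehearsal at 189, The first take at 241. The latest is minute 241.

241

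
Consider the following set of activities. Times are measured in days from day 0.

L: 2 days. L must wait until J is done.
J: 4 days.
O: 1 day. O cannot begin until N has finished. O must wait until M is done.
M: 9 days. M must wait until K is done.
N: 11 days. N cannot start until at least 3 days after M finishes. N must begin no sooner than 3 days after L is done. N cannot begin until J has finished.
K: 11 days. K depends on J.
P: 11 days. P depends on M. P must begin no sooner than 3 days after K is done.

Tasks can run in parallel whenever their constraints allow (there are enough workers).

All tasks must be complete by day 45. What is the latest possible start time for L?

28

O has no dependents, so it just needs to finish by day 45. Starting by 45 − 1 = day 44 achieves that.
N must finish before O (must start by day 44). With an 11-day duration, N must start by 44 − 11 = day 33.
L feeds into N (must start by day 33, minus 3-day gap → day 30); so L must finish by day 30 and therefore start by day 28.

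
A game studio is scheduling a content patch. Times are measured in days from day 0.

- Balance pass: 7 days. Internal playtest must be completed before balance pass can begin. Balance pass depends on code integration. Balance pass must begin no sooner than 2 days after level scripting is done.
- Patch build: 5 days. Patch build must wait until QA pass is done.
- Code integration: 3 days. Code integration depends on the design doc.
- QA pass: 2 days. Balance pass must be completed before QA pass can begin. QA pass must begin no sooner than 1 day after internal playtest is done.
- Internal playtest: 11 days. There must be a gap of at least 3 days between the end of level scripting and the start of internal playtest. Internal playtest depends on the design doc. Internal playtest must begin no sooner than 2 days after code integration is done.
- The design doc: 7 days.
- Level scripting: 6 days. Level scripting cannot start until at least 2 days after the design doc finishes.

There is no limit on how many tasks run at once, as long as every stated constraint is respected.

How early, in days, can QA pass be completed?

The design doc can start immediately at day 0; it finishes at day 7.
Code integration cannot begin until the design doc (finishes day 7). It runs from day 7 to 7 + 3 = day 10.
Level scripting cannot begin until the design doc (finishes day 7, plus 2-day gap → day 9). It runs from day 9 to 9 + 6 = day 15.
Internal playtest cannot start until level scripting (finishes day 15, plus 3-day gap → day 18); the design doc (finishes day 7); code integration (finishes day 10, plus 2-day gap → day 12). The controlling bound is day 18, so internal playtest finishes at 18 + 11 = day 29.
For balance pass: internal playtest (finishes day 29); code integration (finishes day 10); level scripting (finishes day 15, plus 2-day gap → day 17). Taking the maximum gives a start of day 29, and it finishes at 29 + 7 = day 36.
QA pass has to wait for balance pass (finishes day 36); internal playtest (finishes day 29, plus 1-day gap → day 30). The latest of these is day 36, so QA pass runs day 36 to 36 + 2 = day 38.

38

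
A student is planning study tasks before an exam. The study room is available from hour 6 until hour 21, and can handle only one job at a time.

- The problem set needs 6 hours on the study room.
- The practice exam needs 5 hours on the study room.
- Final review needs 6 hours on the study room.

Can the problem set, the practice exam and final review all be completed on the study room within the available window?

The study room window is 21 − 6 = 15 hours.
Running back to back, the jobs need 6 + 5 + 6 = 17 hours on the study room.
Since 17 > 15, they cannot all fit.

No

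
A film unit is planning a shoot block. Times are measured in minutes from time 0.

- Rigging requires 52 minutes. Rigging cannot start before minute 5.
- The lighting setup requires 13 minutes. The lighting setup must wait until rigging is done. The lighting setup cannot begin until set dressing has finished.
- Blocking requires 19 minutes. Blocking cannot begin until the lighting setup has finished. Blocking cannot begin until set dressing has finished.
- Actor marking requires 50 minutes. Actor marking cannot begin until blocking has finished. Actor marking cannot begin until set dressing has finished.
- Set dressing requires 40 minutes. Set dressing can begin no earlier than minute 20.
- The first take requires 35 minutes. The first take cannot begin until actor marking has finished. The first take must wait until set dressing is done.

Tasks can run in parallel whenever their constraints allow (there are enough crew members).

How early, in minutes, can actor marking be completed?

Set dressing cannot begin until its own release at minute 20. It runs from minute 20 to 20 + 40 = minute 60.
Rigging cannot begin until its own release at minute 5. It runs from minute 5 to 5 + 52 = minute 57.
The lighting setup needs all of rigging (finishes minute 57); set dressing (finishes minute 60). That puts its earliest start at minute 60; it finishes at 60 + 13 = minute 73.
For blocking: the lighting setup (finishes minute 73); set dressing (finishes minute 60). Taking the maximum gives a start of minute 73, and it finishes at 73 + 19 = minute 92.
For actor marking: blocking (finishes minute 92); set dressing (finishes minute 60). Taking the maximum gives a start of minute 92, and it finishes at 92 + 50 = minute 142.

142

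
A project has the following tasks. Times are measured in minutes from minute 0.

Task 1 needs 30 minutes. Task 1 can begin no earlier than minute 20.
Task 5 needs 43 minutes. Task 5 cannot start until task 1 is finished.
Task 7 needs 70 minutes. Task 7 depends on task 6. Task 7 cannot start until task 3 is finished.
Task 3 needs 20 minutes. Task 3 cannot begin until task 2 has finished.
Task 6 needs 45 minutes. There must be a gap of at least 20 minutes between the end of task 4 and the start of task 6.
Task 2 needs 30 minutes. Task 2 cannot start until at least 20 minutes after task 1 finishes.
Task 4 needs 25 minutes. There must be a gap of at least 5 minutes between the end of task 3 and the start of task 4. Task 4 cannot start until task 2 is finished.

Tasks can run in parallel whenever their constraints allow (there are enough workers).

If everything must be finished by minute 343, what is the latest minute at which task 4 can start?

Task 7 must finish by minute 343; it takes 70 minutes, so it must start by 343 − 70 = minute 273.
Since task 7 (must start by minute 273) depends on it, task 6 must finish by minute 273. Backing off its 45-minute duration gives a latest start of minute 228.
Task 4 has to be done before task 6 (must start by minute 228, minus 20-minute gap → minute 208). That means finishing by minute 208, i.e. starting by 208 − 25 = minute 183.

183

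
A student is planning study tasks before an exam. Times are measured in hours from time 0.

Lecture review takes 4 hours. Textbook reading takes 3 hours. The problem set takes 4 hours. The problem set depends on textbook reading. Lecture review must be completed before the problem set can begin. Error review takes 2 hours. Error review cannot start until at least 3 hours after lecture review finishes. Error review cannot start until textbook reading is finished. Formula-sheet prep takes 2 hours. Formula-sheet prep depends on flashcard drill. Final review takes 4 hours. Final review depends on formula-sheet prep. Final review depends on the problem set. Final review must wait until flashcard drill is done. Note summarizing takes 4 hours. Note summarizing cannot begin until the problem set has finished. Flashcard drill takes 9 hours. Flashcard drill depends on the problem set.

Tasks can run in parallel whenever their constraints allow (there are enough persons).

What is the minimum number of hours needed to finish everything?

23

Nothing blocks lecture review, so it runs from hour 0 to hour 4.
Textbook reading has no prerequisites, so it starts at hour 0 and finishes at hour 3.
Error review has to wait for lecture review (finishes hour 4, plus 3-hour gap → hour 7); textbook reading (finishes hour 3). The latest of these is hour 7, so error review runs hour 7 to 7 + 2 = hour 9.
For the problem set: textbook reading (finishes hour 3); lecture review (finishes hour 4). Taking the maximum gives a start of hour 4, and it finishes at 4 + 4 = hour 8.
Note summarizing waits on the problem set (finishes hour 8), so it starts at hour 8 and finishes at 8 + 4 = hour 12.
Flashcard drill cannot begin until the problem set (finishes hour 8). It runs from hour 8 to 8 + 9 = hour 17.
After flashcard drill (finishes hour 17), formula-sheet prep can start at hour 17 and finishes at hour 19.
Final review needs all of formula-sheet prep (finishes hour 19); the problem set (finishes hour 8); flashcard drill (finishes hour 17). That puts its earliest start at hour 19; it finishes at 19 + 4 = hour 23.
All tasks are finished once the last one completes. Finish times: Textbook reading at 3, Lecture review at 4, The problem set at 8, Flashcard drill at 17, Error review at 9, Note summarizing at 12, Formula-sheet prep at 19, Final review at 23. The latest is hour 23.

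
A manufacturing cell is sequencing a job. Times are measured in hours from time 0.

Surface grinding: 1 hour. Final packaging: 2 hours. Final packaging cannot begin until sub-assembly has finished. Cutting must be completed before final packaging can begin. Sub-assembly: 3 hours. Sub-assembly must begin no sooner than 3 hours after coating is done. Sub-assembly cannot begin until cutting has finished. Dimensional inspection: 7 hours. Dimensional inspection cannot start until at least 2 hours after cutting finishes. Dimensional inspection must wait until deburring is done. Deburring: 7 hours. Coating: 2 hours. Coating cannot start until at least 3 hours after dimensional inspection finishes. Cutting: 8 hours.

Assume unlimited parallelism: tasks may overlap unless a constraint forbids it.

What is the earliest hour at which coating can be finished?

Deburring has no prerequisites, so it starts at hour 0 and finishes at hour 7.
Cutting can start immediately at hour 0; it finishes at hour 8.
Dimensional inspection has to wait for cutting (finishes hour 8, plus 2-hour gap → hour 10); deburring (finishes hour 7). The latest of these is hour 10, so dimensional inspection runs hour 10 to 10 + 7 = hour 17.
Coating waits on dimensional inspection (finishes hour 17, plus 3-hour gap → hour 20), so it starts at hour 20 and finishes at 20 + 2 = hour 22.

22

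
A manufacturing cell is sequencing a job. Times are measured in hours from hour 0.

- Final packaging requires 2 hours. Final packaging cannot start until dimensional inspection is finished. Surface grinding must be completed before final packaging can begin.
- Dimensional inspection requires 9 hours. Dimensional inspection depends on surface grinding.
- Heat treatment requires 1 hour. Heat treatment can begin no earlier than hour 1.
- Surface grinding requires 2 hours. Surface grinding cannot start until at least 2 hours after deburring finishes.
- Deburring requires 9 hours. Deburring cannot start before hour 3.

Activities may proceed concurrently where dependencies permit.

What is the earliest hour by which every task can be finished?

After its own release at hour 1, heat treatment can start at hour 1 and finishes at hour 2.
Deburring waits on its own release at hour 3, so it starts at hour 3 and finishes at 3 + 9 = hour 12.
After deburring (finishes hour 12, plus 2-hour gap → hour 14), surface grinding can start at hour 14 and finishes at hour 16.
After surface grinding (finishes hour 16), dimensional inspection can start at hour 16 and finishes at hour 25.
Final packaging cannot start until dimensional inspection (finishes hour 25); surface grinding (finishes hour 16). The controlling bound is hour 25, so final packaging finishes at 25 + 2 = hour 27.
All tasks are finished once the last one completes. Finish times: Deburring at 12, Heat treatment at 2, Surface grinding at 16, Dimensional inspection at 25, Final packaging at 27. The latest is hour 27.

27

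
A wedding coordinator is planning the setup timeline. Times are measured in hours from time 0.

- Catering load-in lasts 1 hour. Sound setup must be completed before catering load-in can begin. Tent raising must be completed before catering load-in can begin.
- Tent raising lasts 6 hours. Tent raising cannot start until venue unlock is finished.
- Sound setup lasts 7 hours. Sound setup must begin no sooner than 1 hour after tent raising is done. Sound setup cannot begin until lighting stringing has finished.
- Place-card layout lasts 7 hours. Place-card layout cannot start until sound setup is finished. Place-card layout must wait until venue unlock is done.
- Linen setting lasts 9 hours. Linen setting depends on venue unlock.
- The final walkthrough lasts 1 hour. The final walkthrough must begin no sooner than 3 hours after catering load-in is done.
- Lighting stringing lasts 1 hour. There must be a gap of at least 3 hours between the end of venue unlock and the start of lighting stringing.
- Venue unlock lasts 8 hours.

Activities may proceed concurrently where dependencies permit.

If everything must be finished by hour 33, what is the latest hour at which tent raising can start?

12

Nothing follows the final walkthrough; the deadline of hour 33 is its only limit. It must start by 33 − 1 = hour 32.
Catering load-in feeds into the final walkthrough (must start by hour 32, minus 3-hour gap → hour 29); so catering load-in must finish by hour 29 and therefore start by hour 28.
Place-card layout must finish by hour 33; it takes 7 hours, so it must start by 33 − 7 = hour 26.
Sound setup must finish in time for catering load-in (must start by hour 28); place-card layout (must start by hour 26). The tightest is hour 26, so sound setup must start by 26 − 7 = hour 19.
Tent raising must finish in time for sound setup (must start by hour 19, minus 1-hour gap → hour 18); catering load-in (must start by hour 28). The tightest is hour 18, so tent raising must start by 18 − 6 = hour 12.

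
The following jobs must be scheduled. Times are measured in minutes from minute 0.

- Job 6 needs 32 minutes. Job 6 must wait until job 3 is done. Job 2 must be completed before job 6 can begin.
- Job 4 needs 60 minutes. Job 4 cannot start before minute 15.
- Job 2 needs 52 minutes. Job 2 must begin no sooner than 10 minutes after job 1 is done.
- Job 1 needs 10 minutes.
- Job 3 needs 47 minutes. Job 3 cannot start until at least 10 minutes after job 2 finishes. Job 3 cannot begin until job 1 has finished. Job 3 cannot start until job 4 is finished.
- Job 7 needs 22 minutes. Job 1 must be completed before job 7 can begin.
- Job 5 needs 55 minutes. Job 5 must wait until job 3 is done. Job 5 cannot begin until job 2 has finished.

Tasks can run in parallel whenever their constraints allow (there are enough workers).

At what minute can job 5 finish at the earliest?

Job 4 waits on its own release at minute 15, so it starts at minute 15 and finishes at 15 + 60 = minute 75.
Job 1 can start immediately at minute 0; it finishes at minute 10.
Job 2 waits on job 1 (finishes minute 10, plus 10-minute gap → minute 20), so it starts at minute 20 and finishes at 20 + 52 = minute 72.
For job 3: job 2 (finishes minute 72, plus 10-minute gap → minute 82); job 1 (finishes minute 10); job 4 (finishes minute 75). Taking the maximum gives a start of minute 82, and it finishes at 82 + 47 = minute 129.
Job 5 needs all of job 3 (finishes minute 129); job 2 (finishes minute 72). That puts its earliest start at minute 129; it finishes at 129 + 55 = minute 184.

184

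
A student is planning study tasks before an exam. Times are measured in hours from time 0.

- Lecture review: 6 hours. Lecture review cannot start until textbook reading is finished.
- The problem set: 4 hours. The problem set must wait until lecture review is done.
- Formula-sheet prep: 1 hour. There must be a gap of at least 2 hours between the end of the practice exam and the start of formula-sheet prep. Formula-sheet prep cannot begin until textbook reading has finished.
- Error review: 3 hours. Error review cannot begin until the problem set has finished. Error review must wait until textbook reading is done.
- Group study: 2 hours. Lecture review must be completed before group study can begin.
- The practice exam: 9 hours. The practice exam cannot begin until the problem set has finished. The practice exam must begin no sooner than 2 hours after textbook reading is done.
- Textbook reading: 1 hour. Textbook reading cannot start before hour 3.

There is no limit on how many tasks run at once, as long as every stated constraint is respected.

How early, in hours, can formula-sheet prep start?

25

Textbook reading waits on its own release at hour 3, so it starts at hour 3 and finishes at 3 + 1 = hour 4.
Lecture review cannot begin until textbook reading (finishes hour 4). It runs from hour 4 to 4 + 6 = hour 10.
After lecture review (finishes hour 10), the problem set can start at hour 10 and finishes at hour 14.
The practice exam needs all of the problem set (finishes hour 14); textbook reading (finishes hour 4, plus 2-hour gap → hour 6). That puts its earliest start at hour 14; it finishes at 14 + 9 = hour 23.
Formula-sheet prep waits on the practice exam (finishes hour 23, plus 2-hour gap → hour 25); textbook reading (finishes hour 4). The latest of these is hour 25, which is the earliest formula-sheet prep can start.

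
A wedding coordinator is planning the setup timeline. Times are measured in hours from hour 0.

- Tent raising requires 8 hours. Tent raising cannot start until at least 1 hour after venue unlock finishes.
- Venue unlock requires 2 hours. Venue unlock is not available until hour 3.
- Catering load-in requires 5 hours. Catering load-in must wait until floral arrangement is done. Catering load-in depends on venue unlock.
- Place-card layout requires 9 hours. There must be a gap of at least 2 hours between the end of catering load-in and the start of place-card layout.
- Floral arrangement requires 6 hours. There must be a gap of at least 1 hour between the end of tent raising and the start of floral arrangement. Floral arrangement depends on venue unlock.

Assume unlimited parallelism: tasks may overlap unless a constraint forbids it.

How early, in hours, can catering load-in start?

21

Venue unlock cannot begin until its own release at hour 3. It runs from hour 3 to 3 + 2 = hour 5.
Tent raising waits on venue unlock (finishes hour 5, plus 1-hour gap → hour 6), so it starts at hour 6 and finishes at 6 + 8 = hour 14.
Floral arrangement cannot start until tent raising (finishes hour 14, plus 1-hour gap → hour 15); venue unlock (finishes hour 5). The controlling bound is hour 15, so floral arrangement finishes at 15 + 6 = hour 21.
Catering load-in waits on floral arrangement (finishes hour 21); venue unlock (finishes hour 5). The latest of these is hour 21, which is the earliest catering load-in can start.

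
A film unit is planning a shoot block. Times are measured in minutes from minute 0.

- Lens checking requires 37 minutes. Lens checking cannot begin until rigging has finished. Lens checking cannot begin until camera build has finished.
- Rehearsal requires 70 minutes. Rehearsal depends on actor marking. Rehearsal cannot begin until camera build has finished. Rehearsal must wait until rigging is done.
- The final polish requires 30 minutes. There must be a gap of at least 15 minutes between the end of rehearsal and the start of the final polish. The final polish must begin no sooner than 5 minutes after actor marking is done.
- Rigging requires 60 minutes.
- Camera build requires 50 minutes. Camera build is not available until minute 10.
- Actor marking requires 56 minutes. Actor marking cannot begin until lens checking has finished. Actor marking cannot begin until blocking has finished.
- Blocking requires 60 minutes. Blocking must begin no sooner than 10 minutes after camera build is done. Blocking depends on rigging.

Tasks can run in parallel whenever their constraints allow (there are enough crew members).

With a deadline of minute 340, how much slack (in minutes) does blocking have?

Camera build cannot begin until its own release at minute 10. It runs from minute 10 to 10 + 50 = minute 60.
Rigging has no prerequisites, so it starts at minute 0 and finishes at minute 60.
Blocking has to wait for camera build (finishes minute 60, plus 10-minute gap → minute 70); rigging (finishes minute 60). The latest of these is minute 70, so blocking runs minute 70 to 70 + 60 = minute 130.

Working backward from the deadline:
Nothing follows the final polish; the deadline of minute 340 is its only limit. It must start by 340 − 30 = minute 310.
Rehearsal must finish before the final polish (must start by minute 310, minus 15-minute gap → minute 295). With a 70-minute duration, rehearsal must start by 295 − 70 = minute 225.
Actor marking feeds rehearsal (must start by minute 225); the final polish (must start by minute 310, minus 5-minute gap → minute 305). Taking the minimum, actor marking must finish by minute 225 and start by 225 − 56 = minute 169.
Blocking must finish before actor marking (must start by minute 169). With a 60-minute duration, blocking must start by 169 − 60 = minute 109.
So blocking can start as early as minute 70 and as late as minute 109, giving 109 − 70 = 39 minutes of slack.

39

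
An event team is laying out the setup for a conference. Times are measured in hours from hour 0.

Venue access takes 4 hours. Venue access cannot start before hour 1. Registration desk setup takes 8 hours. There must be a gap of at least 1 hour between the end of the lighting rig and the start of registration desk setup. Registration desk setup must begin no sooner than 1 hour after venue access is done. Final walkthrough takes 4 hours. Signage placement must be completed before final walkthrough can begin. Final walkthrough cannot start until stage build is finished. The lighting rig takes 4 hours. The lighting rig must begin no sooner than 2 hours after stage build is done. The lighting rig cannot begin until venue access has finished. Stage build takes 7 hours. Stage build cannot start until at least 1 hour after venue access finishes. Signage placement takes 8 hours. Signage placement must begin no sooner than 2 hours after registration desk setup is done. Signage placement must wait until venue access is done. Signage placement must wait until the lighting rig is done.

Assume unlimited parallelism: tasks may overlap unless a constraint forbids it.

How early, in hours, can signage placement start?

30

Venue access cannot begin until its own release at hour 1. It runs from hour 1 to 1 + 4 = hour 5.
Stage build waits on venue access (finishes hour 5, plus 1-hour gap → hour 6), so it starts at hour 6 and finishes at 6 + 7 = hour 13.
The lighting rig cannot start until stage build (finishes hour 13, plus 2-hour gap → hour 15); venue access (finishes hour 5). The controlling bound is hour 15, so the lighting rig finishes at 15 + 4 = hour 19.
For registration desk setup: the lighting rig (finishes hour 19, plus 1-hour gap → hour 20); venue access (finishes hour 5, plus 1-hour gap → hour 6). Taking the maximum gives a start of hour 20, and it finishes at 20 + 8 = hour 28.
Signage placement waits on registration desk setup (finishes hour 28, plus 2-hour gap → hour 30); venue access (finishes hour 5); the lighting rig (finishes hour 19). The latest of these is hour 30, which is the earliest signage placement can start.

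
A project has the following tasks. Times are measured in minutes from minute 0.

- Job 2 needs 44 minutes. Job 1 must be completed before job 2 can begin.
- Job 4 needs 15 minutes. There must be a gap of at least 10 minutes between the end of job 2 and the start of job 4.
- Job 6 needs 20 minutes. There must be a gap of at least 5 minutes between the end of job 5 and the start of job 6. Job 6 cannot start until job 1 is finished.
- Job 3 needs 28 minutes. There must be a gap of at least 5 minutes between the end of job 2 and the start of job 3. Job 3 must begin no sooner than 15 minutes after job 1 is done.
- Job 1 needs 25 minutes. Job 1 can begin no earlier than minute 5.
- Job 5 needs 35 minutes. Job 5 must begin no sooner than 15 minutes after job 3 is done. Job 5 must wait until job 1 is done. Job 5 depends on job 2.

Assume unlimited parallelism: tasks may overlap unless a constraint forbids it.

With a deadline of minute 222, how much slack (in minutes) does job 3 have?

After its own release at minute 5, job 1 can start at minute 5 and finishes at minute 30.
Job 2 cannot begin until job 1 (finishes minute 30). It runs from minute 30 to 30 + 44 = minute 74.
Job 3 cannot start until job 2 (finishes minute 74, plus 5-minute gap → minute 79); job 1 (finishes minute 30, plus 15-minute gap → minute 45). The controlling bound is minute 79, so job 3 finishes at 79 + 28 = minute 107.

Working backward from the deadline:
Nothing follows job 6; the deadline of minute 222 is its only limit. It must start by 222 − 20 = minute 202.
Since job 6 (must start by minute 202, minus 5-minute gap → minute 197) depends on it, job 5 must finish by minute 197. Backing off its 35-minute duration gives a latest start of minute 162.
Job 3 has to be done before job 5 (must start by minute 162, minus 15-minute gap → minute 147). That means finishing by minute 147, i.e. starting by 147 − 28 = minute 119.
So job 3 can start as early as minute 79 and as late as minute 119, giving 119 − 79 = 40 minutes of slack.

40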